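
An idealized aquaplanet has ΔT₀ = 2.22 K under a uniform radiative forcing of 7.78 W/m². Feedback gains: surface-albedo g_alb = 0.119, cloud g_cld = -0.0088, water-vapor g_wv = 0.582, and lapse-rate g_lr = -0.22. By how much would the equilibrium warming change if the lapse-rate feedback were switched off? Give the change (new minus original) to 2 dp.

3.01 K

Original: g = 0.4722, ΔT = 2.22/(1−0.4722) = 4.2061 K.
Without lapse-rate: g' = 0.6922, ΔT' = 2.22/(1−0.6922) = 7.2125 K.
Change = 7.2125 − 4.2061 = 3.01 K.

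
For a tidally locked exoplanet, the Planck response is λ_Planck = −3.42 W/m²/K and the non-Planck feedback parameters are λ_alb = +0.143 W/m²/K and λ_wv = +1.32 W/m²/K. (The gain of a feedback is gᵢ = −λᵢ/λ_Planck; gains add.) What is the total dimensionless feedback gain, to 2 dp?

0.43

Convert to gains: g_alb = 0.143/3.42 = 0.04181; g_wv = 1.32/3.42 = 0.386.
Total gain g = 0.42781.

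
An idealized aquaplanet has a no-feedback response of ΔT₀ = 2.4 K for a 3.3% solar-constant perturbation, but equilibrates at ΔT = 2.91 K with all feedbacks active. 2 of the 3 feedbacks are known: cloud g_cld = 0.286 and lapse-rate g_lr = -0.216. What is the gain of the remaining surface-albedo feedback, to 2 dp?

0.11

Amplification A = ΔT/ΔT₀ = 2.91/2.4 = 1.213.
Total gain g = 1 − 1/A = 1 − 1/1.213 = 0.1756.
Known gains sum to 0.286 − 0.216 = 0.07.
g_alb = 0.1756 − 0.07 = 0.11.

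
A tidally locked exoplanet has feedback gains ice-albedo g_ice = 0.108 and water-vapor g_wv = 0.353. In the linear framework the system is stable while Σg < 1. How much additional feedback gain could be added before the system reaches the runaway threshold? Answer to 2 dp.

Current total gain = 0.108 + 0.353 = 0.461.
Margin to runaway = 1 − 0.461 = 0.54.

0.54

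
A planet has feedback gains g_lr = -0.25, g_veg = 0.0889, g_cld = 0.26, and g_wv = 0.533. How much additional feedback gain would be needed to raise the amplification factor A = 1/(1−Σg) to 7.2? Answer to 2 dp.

0.23

Current total gain = 0.6319.
Target gain for A = 7.2: g* = 1 − 1/7.2 = 0.8611.
Additional gain needed = 0.8611 − 0.6319 = 0.23.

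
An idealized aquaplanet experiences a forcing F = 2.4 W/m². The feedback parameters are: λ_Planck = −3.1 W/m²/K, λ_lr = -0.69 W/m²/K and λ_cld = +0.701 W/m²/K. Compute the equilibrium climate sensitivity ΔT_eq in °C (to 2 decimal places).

Net feedback parameter λ = (−3.1) + (-0.69) + (+0.701) = -3.089 W/m²/K.
ΔT = −F/λ = −2.4/(-3.089) = 0.78 °C.

0.78 °C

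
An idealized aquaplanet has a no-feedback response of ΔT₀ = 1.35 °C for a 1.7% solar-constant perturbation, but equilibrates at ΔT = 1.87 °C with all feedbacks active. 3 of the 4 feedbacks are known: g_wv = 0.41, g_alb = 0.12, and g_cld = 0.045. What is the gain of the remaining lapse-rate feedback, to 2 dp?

-0.30

Amplification A = ΔT/ΔT₀ = 1.87/1.35 = 1.385.
Total gain g = 1 − 1/A = 1 − 1/1.385 = 0.278.
Known gains sum to 0.41 + 0.12 + 0.045 = 0.575.
g_lr = 0.278 − 0.575 = -0.30.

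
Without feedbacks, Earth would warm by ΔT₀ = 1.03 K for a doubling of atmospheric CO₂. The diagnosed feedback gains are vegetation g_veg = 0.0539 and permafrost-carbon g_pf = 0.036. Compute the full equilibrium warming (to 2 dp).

1.13 K

Total gain g = 0.0539 + 0.036 = 0.0899.
Amplification A = 1/(1 − 0.0899) = 1.099.
ΔT = 1.03 × 1.099 = 1.13 K.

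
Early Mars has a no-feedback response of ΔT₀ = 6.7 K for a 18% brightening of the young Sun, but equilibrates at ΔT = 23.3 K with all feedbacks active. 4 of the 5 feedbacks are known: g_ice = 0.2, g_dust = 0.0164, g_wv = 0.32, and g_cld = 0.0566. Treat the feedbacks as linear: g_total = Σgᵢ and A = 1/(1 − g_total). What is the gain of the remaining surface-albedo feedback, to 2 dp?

Amplification A = ΔT/ΔT₀ = 23.3/6.7 = 3.478.
Total gain g = 1 − 1/A = 1 − 1/3.478 = 0.7125.
Known gains sum to 0.2 + 0.0164 + 0.32 + 0.0566 = 0.593.
g_alb = 0.7125 − 0.593 = 0.12.

0.12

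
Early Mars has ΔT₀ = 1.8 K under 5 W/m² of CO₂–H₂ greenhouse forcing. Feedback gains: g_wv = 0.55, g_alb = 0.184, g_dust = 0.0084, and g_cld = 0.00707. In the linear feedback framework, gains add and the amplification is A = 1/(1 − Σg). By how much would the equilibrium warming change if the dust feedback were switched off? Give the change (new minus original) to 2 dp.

-0.23 K

Original: g = 0.74947, ΔT = 1.8/(1−0.74947) = 7.1848 K.
Without dust: g' = 0.74107, ΔT' = 1.8/(1−0.74107) = 6.9517 K.
Change = 6.9517 − 7.1848 = -0.23 K.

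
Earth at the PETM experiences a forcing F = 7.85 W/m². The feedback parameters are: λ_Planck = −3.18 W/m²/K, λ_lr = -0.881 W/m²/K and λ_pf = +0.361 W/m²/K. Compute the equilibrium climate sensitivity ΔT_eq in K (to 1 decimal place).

2.1 K

Net feedback parameter λ = (−3.18) + (-0.881) + (+0.361) = -3.7 W/m²/K.
ΔT = −F/λ = −7.85/(-3.7) = 2.1 K.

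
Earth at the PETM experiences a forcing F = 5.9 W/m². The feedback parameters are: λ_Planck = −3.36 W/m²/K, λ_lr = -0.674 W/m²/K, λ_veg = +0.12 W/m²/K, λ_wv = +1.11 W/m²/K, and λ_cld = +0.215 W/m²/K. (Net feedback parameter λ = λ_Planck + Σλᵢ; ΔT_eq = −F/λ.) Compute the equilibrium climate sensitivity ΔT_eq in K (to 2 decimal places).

2.28 K

Net feedback parameter λ = (−3.36) + (-0.674) + (+0.12) + (+1.11) + (+0.215) = -2.589 W/m²/K.
ΔT = −F/λ = −5.9/(-2.589) = 2.28 K.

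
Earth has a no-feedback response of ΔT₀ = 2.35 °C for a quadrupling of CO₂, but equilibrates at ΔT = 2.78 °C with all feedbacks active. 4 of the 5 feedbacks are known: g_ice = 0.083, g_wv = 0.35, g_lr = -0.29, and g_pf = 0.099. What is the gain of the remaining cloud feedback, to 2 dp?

Amplification A = ΔT/ΔT₀ = 2.78/2.35 = 1.183.
Total gain g = 1 − 1/A = 1 − 1/1.183 = 0.1547.
Known gains sum to 0.083 + 0.35 − 0.29 + 0.099 = 0.242.
g_cld = 0.1547 − 0.242 = -0.09.

-0.09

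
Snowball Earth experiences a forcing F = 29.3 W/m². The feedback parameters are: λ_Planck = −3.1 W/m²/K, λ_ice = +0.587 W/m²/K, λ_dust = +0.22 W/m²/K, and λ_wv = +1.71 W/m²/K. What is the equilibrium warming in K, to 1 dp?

50.3 K

Net feedback parameter λ = (−3.1) + (+0.587) + (+0.22) + (+1.71) = -0.583 W/m²/K.
ΔT = −F/λ = −29.3/(-0.583) = 50.3 K.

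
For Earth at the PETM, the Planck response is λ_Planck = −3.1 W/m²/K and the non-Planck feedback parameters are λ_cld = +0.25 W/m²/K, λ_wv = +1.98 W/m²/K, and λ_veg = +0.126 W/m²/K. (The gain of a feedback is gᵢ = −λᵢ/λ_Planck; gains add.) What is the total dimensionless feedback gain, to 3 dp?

Convert to gains: g_cld = 0.25/3.1 = 0.08065; g_wv = 1.98/3.1 = 0.6387; g_veg = 0.126/3.1 = 0.04065.
Total gain g = 0.76.

0.760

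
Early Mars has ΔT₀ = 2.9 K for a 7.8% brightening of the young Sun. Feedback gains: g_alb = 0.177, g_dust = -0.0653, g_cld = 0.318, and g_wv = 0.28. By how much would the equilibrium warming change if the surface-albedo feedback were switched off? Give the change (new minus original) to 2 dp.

-3.78 K

Original: g = 0.7097, ΔT = 2.9/(1−0.7097) = 9.9897 K.
Without surface-albedo: g' = 0.5327, ΔT' = 2.9/(1−0.5327) = 6.2059 K.
Change = 6.2059 − 9.9897 = -3.78 K.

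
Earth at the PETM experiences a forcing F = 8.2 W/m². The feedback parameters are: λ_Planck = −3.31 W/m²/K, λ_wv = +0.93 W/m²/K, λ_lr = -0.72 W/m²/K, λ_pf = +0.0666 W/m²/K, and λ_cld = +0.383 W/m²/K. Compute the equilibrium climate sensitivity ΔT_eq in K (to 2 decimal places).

3.09 K

Net feedback parameter λ = (−3.31) + (+0.93) + (-0.72) + (+0.0666) + (+0.383) = -2.6504 W/m²/K.
ΔT = −F/λ = −8.2/(-2.6504) = 3.09 K.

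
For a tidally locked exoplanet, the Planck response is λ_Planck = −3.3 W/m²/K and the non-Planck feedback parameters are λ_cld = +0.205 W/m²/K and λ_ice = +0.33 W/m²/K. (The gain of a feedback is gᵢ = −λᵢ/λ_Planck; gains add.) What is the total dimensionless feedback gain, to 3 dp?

Convert to gains: g_cld = 0.205/3.3 = 0.06212; g_ice = 0.33/3.3 = 0.1.
Total gain g = 0.16212.

0.162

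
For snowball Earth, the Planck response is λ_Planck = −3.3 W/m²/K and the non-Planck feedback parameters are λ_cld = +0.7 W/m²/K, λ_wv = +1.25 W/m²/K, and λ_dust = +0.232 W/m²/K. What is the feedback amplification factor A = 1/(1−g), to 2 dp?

2.95

Convert to gains: g_cld = 0.7/3.3 = 0.2121; g_wv = 1.25/3.3 = 0.3788; g_dust = 0.232/3.3 = 0.0703.
Total gain g = 0.6612.
A = 1/(1 − 0.6612) = 2.95.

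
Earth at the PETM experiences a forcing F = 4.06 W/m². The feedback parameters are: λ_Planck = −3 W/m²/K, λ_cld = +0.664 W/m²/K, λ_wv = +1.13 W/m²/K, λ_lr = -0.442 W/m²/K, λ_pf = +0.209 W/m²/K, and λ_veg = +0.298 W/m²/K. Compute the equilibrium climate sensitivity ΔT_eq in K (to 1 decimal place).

Net feedback parameter λ = (−3) + (+0.664) + (+1.13) + (-0.442) + (+0.209) + (+0.298) = -1.141 W/m²/K.
ΔT = −F/λ = −4.06/(-1.141) = 3.6 K.

3.6 K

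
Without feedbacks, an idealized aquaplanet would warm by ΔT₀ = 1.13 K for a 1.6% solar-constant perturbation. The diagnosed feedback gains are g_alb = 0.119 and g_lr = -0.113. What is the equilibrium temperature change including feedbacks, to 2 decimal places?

1.14 K

Total gain g = 0.119 − 0.113 = 0.006.
Amplification A = 1/(1 − 0.006) = 1.006.
ΔT = 1.13 × 1.006 = 1.14 K.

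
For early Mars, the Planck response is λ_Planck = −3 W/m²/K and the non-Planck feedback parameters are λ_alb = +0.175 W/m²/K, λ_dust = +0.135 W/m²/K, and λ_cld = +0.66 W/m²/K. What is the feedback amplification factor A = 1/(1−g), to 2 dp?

1.48

Convert to gains: g_alb = 0.175/3 = 0.05833; g_dust = 0.135/3 = 0.045; g_cld = 0.66/3 = 0.22.
Total gain g = 0.32333.
A = 1/(1 − 0.32333) = 1.48.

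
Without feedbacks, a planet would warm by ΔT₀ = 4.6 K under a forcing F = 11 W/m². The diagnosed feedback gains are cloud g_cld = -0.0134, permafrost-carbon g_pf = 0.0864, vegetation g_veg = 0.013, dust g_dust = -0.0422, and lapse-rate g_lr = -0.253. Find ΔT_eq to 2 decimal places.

3.80 K

Total gain g = -0.0134 + 0.0864 + 0.013 − 0.0422 − 0.253 = -0.2092.
Amplification A = 1/(1 + 0.2092) = 0.827.
ΔT = 4.6 × 0.827 = 3.80 K.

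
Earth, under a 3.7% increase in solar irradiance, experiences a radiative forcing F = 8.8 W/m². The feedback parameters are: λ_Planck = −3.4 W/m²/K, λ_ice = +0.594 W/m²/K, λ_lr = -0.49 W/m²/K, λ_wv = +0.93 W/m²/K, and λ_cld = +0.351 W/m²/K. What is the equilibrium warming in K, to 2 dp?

Net feedback parameter λ = (−3.4) + (+0.594) + (-0.49) + (+0.93) + (+0.351) = -2.015 W/m²/K.
ΔT = −F/λ = −8.8/(-2.015) = 4.37 K.

4.37 K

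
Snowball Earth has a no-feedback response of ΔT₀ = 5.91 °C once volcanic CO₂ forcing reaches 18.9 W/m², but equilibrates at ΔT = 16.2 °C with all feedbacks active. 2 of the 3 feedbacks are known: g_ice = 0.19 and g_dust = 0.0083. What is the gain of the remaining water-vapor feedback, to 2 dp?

Amplification A = ΔT/ΔT₀ = 16.2/5.91 = 2.741.
Total gain g = 1 − 1/A = 1 − 1/2.741 = 0.6352.
Known gains sum to 0.19 + 0.0083 = 0.1983.
g_wv = 0.6352 − 0.1983 = 0.44.

0.44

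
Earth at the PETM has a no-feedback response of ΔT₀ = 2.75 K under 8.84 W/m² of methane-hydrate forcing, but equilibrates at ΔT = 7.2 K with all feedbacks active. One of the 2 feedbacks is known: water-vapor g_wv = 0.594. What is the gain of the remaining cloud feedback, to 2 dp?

Amplification A = ΔT/ΔT₀ = 7.2/2.75 = 2.618.
Total gain g = 1 − 1/A = 1 − 1/2.618 = 0.618.
The known gain is 0.594.
g_cld = 0.618 − 0.594 = 0.02.

0.02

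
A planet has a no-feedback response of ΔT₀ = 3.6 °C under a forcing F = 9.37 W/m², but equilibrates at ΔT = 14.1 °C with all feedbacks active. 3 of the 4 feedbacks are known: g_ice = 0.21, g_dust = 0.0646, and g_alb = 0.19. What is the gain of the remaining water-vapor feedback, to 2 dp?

Amplification A = ΔT/ΔT₀ = 14.1/3.6 = 3.917.
Total gain g = 1 − 1/A = 1 − 1/3.917 = 0.7447.
Known gains sum to 0.21 + 0.0646 + 0.19 = 0.4646.
g_wv = 0.7447 − 0.4646 = 0.28.

0.28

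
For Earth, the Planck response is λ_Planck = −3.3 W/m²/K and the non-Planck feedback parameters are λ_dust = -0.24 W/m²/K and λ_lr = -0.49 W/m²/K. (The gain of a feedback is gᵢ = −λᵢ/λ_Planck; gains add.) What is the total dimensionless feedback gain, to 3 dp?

-0.221

Convert to gains: g_dust = -0.24/3.3 = -0.07273; g_lr = -0.49/3.3 = -0.1485.
Total gain g = -0.22123.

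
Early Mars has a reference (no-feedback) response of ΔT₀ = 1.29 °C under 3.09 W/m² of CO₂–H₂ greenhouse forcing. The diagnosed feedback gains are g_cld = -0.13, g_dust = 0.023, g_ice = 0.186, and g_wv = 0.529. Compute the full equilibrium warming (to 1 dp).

3.3 °C

Total gain g = -0.13 + 0.023 + 0.186 + 0.529 = 0.608.
Amplification A = 1/(1 − 0.608) = 2.551.
ΔT = 1.29 × 2.551 = 3.3 °C.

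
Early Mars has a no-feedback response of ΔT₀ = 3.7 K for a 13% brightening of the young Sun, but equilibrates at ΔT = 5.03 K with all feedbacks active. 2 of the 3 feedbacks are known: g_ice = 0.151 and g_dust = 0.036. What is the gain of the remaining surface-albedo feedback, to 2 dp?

0.08

Amplification A = ΔT/ΔT₀ = 5.03/3.7 = 1.359.
Total gain g = 1 − 1/A = 1 − 1/1.359 = 0.2642.
Known gains sum to 0.151 + 0.036 = 0.187.
g_alb = 0.2642 − 0.187 = 0.08.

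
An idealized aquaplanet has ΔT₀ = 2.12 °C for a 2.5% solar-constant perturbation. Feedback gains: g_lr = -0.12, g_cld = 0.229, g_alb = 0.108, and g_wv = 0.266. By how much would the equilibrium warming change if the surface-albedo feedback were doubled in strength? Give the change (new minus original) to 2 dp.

Original: g = 0.483, ΔT = 2.12/(1−0.483) = 4.1006 °C.
With doubled surface-albedo: g' = 0.591, ΔT' = 2.12/(1−0.591) = 5.1834 °C.
Change = 5.1834 − 4.1006 = 1.08 °C.

1.08 °C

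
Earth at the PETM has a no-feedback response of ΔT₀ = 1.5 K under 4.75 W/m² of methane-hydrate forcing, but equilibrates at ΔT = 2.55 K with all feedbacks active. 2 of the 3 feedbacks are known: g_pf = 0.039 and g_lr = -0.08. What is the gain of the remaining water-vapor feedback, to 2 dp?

0.45

Amplification A = ΔT/ΔT₀ = 2.55/1.5 = 1.7.
Total gain g = 1 − 1/A = 1 − 1/1.7 = 0.4118.
Known gains sum to 0.039 − 0.08 = -0.041.
g_wv = 0.4118 + 0.041 = 0.45.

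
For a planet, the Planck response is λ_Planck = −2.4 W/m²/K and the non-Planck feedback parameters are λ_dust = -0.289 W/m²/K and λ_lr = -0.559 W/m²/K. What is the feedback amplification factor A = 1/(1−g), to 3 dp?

0.739

Convert to gains: g_dust = -0.289/2.4 = -0.1204; g_lr = -0.559/2.4 = -0.2329.
Total gain g = -0.3533.
A = 1/(1 + 0.3533) = 0.739.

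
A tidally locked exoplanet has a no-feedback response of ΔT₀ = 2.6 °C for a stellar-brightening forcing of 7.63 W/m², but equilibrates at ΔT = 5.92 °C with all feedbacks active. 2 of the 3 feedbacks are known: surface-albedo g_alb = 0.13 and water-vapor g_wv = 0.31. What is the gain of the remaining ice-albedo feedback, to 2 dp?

0.12

Amplification A = ΔT/ΔT₀ = 5.92/2.6 = 2.277.
Total gain g = 1 − 1/A = 1 − 1/2.277 = 0.5608.
Known gains sum to 0.13 + 0.31 = 0.44.
g_ice = 0.5608 − 0.44 = 0.12.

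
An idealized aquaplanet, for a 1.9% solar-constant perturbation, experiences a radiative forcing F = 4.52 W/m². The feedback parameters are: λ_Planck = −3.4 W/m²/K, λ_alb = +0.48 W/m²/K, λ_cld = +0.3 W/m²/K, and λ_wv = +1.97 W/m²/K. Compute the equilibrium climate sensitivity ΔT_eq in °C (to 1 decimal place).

7.0 °C

Net feedback parameter λ = (−3.4) + (+0.48) + (+0.3) + (+1.97) = -0.65 W/m²/K.
ΔT = −F/λ = −4.52/(-0.65) = 7.0 °C.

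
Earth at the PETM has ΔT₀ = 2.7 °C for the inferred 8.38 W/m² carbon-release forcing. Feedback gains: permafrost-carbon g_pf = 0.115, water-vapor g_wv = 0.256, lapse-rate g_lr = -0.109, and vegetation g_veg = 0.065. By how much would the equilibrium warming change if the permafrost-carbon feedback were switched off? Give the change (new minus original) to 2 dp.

Original: g = 0.327, ΔT = 2.7/(1−0.327) = 4.0119 °C.
Without permafrost-carbon: g' = 0.212, ΔT' = 2.7/(1−0.212) = 3.4264 °C.
Change = 3.4264 − 4.0119 = -0.59 °C.

-0.59 °C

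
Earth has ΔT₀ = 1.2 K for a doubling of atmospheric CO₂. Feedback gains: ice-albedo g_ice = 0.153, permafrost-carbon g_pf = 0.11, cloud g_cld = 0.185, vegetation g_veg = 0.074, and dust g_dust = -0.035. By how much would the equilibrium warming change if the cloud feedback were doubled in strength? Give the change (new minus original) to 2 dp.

1.32 K

Original: g = 0.487, ΔT = 1.2/(1−0.487) = 2.3392 K.
With doubled cloud: g' = 0.672, ΔT' = 1.2/(1−0.672) = 3.6585 K.
Change = 3.6585 − 2.3392 = 1.32 K.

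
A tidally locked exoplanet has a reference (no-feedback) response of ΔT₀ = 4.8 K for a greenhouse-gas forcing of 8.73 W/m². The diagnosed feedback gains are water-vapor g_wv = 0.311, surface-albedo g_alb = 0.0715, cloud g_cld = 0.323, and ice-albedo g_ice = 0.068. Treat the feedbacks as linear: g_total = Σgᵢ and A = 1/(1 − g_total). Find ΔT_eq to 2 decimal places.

Total gain g = 0.311 + 0.0715 + 0.323 + 0.068 = 0.7735.
Amplification A = 1/(1 − 0.7735) = 4.415.
ΔT = 4.8 × 4.415 = 21.19 K.

21.19 K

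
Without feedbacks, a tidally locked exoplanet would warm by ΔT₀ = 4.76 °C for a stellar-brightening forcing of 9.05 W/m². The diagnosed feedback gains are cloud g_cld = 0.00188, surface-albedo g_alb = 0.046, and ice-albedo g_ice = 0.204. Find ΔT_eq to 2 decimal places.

6.36 °C

Total gain g = 0.00188 + 0.046 + 0.204 = 0.25188.
Amplification A = 1/(1 − 0.25188) = 1.337.
ΔT = 4.76 × 1.337 = 6.36 °C.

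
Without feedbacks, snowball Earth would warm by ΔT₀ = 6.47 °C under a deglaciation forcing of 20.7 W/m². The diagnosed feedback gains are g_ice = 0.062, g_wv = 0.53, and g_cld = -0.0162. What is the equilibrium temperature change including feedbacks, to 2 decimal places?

Total gain g = 0.062 + 0.53 − 0.0162 = 0.5758.
Amplification A = 1/(1 − 0.5758) = 2.357.
ΔT = 6.47 × 2.357 = 15.25 °C.

15.25 °C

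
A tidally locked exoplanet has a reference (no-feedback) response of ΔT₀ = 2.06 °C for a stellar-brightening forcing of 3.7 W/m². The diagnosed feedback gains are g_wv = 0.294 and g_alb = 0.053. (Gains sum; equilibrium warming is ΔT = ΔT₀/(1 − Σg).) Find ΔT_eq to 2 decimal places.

3.15 °C

Total gain g = 0.294 + 0.053 = 0.347.
Amplification A = 1/(1 − 0.347) = 1.531.
ΔT = 2.06 × 1.531 = 3.15 °C.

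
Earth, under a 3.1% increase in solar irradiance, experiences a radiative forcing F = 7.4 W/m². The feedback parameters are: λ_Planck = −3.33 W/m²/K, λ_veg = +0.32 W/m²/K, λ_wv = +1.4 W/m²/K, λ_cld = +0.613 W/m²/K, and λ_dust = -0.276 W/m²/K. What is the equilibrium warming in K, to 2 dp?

Net feedback parameter λ = (−3.33) + (+0.32) + (+1.4) + (+0.613) + (-0.276) = -1.273 W/m²/K.
ΔT = −F/λ = −7.4/(-1.273) = 5.81 K.

5.81 K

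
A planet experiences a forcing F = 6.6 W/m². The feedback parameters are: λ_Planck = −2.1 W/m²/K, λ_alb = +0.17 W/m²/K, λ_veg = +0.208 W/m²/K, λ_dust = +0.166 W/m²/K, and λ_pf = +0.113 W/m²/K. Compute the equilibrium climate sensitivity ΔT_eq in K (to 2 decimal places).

4.57 K

Net feedback parameter λ = (−2.1) + (+0.17) + (+0.208) + (+0.166) + (+0.113) = -1.443 W/m²/K.
ΔT = −F/λ = −6.6/(-1.443) = 4.57 K.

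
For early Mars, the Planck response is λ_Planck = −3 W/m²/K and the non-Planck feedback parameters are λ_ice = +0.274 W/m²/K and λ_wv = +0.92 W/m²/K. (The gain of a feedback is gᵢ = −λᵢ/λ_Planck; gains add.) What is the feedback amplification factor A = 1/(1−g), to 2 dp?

1.66

Convert to gains: g_ice = 0.274/3 = 0.09133; g_wv = 0.92/3 = 0.3067.
Total gain g = 0.39803.
A = 1/(1 − 0.39803) = 1.66.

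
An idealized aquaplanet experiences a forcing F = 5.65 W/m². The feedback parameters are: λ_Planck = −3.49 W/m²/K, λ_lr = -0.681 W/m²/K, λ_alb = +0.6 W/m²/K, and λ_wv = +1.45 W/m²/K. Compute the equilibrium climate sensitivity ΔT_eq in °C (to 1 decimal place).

Net feedback parameter λ = (−3.49) + (-0.681) + (+0.6) + (+1.45) = -2.121 W/m²/K.
ΔT = −F/λ = −5.65/(-2.121) = 2.7 °C.

2.7 °C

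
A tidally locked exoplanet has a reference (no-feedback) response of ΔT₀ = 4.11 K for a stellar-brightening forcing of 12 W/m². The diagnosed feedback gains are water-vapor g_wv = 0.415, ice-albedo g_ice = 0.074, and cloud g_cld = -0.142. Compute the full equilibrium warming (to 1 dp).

6.3 K

Total gain g = 0.415 + 0.074 − 0.142 = 0.347.
Amplification A = 1/(1 − 0.347) = 1.531.
ΔT = 4.11 × 1.531 = 6.3 K.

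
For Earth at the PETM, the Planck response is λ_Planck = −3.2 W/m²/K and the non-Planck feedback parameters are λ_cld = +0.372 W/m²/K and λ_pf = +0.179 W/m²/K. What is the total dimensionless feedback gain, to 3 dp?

0.172

Convert to gains: g_cld = 0.372/3.2 = 0.1162; g_pf = 0.179/3.2 = 0.05594.
Total gain g = 0.17214.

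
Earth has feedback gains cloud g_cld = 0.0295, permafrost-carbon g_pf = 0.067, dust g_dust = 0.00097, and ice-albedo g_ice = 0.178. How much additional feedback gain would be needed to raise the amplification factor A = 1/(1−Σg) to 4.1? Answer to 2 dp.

Current total gain = 0.27547.
Target gain for A = 4.1: g* = 1 − 1/4.1 = 0.7561.
Additional gain needed = 0.7561 − 0.27547 = 0.48.

0.48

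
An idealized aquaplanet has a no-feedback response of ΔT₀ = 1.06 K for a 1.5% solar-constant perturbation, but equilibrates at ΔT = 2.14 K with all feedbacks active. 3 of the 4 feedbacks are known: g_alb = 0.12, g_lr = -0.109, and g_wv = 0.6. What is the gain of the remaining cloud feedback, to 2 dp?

-0.11

Amplification A = ΔT/ΔT₀ = 2.14/1.06 = 2.019.
Total gain g = 1 − 1/A = 1 − 1/2.019 = 0.5047.
Known gains sum to 0.12 − 0.109 + 0.6 = 0.611.
g_cld = 0.5047 − 0.611 = -0.11.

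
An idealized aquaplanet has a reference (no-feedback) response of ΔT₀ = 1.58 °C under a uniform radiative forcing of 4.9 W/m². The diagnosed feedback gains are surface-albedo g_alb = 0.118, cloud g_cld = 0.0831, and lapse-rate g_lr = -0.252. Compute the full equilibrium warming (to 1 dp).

1.5 °C

Total gain g = 0.118 + 0.0831 − 0.252 = -0.0509.
Amplification A = 1/(1 + 0.0509) = 0.9516.
ΔT = 1.58 × 0.9516 = 1.5 °C.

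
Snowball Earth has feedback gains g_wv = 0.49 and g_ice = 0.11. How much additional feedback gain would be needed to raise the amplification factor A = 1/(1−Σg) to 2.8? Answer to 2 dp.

0.04

Current total gain = 0.6.
Target gain for A = 2.8: g* = 1 − 1/2.8 = 0.6429.
Additional gain needed = 0.6429 − 0.6 = 0.04.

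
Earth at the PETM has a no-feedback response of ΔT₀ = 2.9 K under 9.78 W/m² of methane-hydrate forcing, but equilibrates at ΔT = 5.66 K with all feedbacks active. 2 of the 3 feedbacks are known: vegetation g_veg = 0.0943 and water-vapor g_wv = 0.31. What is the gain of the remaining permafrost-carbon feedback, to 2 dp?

Amplification A = ΔT/ΔT₀ = 5.66/2.9 = 1.952.
Total gain g = 1 − 1/A = 1 − 1/1.952 = 0.4877.
Known gains sum to 0.0943 + 0.31 = 0.4043.
g_pf = 0.4877 − 0.4043 = 0.08.

0.08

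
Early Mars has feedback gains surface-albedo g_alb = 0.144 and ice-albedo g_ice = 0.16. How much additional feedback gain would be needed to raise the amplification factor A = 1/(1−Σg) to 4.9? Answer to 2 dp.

0.49

Current total gain = 0.304.
Target gain for A = 4.9: g* = 1 − 1/4.9 = 0.7959.
Additional gain needed = 0.7959 − 0.304 = 0.49.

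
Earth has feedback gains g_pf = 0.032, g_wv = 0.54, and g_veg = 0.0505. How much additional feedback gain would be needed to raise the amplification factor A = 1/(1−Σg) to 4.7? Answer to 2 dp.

Current total gain = 0.6225.
Target gain for A = 4.7: g* = 1 − 1/4.7 = 0.7872.
Additional gain needed = 0.7872 − 0.6225 = 0.16.

0.16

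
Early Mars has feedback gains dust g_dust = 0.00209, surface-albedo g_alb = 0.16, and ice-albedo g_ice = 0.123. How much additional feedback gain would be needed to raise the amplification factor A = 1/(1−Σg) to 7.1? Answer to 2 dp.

Current total gain = 0.28509.
Target gain for A = 7.1: g* = 1 − 1/7.1 = 0.8592.
Additional gain needed = 0.8592 − 0.28509 = 0.57.

0.57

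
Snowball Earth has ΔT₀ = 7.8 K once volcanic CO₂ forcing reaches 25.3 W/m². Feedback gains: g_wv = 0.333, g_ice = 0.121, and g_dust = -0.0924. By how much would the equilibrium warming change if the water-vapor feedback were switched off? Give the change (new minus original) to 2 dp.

-4.19 K

Original: g = 0.3616, ΔT = 7.8/(1−0.3616) = 12.2180 K.
Without water-vapor: g' = 0.0286, ΔT' = 7.8/(1−0.0286) = 8.0296 K.
Change = 8.0296 − 12.2180 = -4.19 K.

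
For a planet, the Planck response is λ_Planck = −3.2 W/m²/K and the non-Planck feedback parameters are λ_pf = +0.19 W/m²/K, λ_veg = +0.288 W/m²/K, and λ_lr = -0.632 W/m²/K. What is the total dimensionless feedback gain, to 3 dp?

Convert to gains: g_pf = 0.19/3.2 = 0.05937; g_veg = 0.288/3.2 = 0.09; g_lr = -0.632/3.2 = -0.1975.
Total gain g = -0.04813.

-0.048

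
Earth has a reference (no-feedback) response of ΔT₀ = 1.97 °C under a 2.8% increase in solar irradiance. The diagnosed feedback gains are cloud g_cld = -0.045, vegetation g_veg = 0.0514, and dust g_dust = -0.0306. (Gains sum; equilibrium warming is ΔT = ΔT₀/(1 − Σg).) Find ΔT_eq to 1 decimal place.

Total gain g = -0.045 + 0.0514 − 0.0306 = -0.0242.
Amplification A = 1/(1 + 0.0242) = 0.9764.
ΔT = 1.97 × 0.9764 = 1.9 °C.

1.9 °C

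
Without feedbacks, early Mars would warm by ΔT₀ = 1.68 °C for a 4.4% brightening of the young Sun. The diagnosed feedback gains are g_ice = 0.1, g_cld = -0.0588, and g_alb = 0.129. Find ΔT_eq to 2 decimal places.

2.02 °C

Total gain g = 0.1 − 0.0588 + 0.129 = 0.1702.
Amplification A = 1/(1 − 0.1702) = 1.205.
ΔT = 1.68 × 1.205 = 2.02 °C.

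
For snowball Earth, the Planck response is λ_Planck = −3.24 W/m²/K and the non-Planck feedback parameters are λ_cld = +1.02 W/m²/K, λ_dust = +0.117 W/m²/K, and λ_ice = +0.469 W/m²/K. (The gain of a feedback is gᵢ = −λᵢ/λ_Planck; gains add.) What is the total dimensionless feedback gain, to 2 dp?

Convert to gains: g_cld = 1.02/3.24 = 0.3148; g_dust = 0.117/3.24 = 0.03611; g_ice = 0.469/3.24 = 0.1448.
Total gain g = 0.49571.

0.50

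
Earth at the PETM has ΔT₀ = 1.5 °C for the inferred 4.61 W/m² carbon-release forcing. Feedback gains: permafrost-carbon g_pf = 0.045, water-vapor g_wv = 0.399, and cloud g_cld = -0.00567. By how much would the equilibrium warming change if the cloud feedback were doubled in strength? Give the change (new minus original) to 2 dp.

-0.03 °C

Original: g = 0.43833, ΔT = 1.5/(1−0.43833) = 2.6706 °C.
With doubled cloud: g' = 0.43266, ΔT' = 1.5/(1−0.43266) = 2.6439 °C.
Change = 2.6439 − 2.6706 = -0.03 °C.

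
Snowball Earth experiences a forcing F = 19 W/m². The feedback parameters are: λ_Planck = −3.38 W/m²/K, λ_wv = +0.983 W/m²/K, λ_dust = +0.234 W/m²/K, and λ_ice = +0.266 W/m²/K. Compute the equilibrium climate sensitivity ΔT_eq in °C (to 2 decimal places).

Net feedback parameter λ = (−3.38) + (+0.983) + (+0.234) + (+0.266) = -1.897 W/m²/K.
ΔT = −F/λ = −19/(-1.897) = 10.02 °C.

10.02 °C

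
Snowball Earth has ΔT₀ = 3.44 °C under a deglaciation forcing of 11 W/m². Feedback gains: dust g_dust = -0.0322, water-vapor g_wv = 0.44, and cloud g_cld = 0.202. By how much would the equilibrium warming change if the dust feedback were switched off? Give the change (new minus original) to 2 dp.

0.79 °C

Original: g = 0.6098, ΔT = 3.44/(1−0.6098) = 8.8160 °C.
Without dust: g' = 0.642, ΔT' = 3.44/(1−0.642) = 9.6089 °C.
Change = 9.6089 − 8.8160 = 0.79 °C.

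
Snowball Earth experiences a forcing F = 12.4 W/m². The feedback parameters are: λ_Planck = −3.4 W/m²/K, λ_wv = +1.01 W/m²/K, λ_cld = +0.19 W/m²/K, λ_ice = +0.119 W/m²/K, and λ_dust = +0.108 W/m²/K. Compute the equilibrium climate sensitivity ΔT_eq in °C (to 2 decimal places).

Net feedback parameter λ = (−3.4) + (+1.01) + (+0.19) + (+0.119) + (+0.108) = -1.973 W/m²/K.
ΔT = −F/λ = −12.4/(-1.973) = 6.28 °C.

6.28 °C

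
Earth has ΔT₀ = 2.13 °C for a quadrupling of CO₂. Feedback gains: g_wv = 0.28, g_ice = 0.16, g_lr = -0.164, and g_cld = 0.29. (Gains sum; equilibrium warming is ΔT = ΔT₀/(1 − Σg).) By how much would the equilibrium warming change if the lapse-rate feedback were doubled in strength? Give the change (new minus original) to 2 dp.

-1.35 °C

Original: g = 0.566, ΔT = 2.13/(1−0.566) = 4.9078 °C.
With doubled lapse-rate: g' = 0.402, ΔT' = 2.13/(1−0.402) = 3.5619 °C.
Change = 3.5619 − 4.9078 = -1.35 °C.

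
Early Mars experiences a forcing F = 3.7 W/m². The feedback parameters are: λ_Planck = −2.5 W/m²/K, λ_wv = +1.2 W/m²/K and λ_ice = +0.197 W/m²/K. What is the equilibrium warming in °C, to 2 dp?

3.35 °C

Net feedback parameter λ = (−2.5) + (+1.2) + (+0.197) = -1.103 W/m²/K.
ΔT = −F/λ = −3.7/(-1.103) = 3.35 °C.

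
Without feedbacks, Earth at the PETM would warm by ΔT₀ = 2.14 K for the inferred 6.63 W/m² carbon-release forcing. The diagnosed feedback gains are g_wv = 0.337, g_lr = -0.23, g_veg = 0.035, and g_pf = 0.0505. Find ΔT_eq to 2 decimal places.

Total gain g = 0.337 − 0.23 + 0.035 + 0.0505 = 0.1925.
Amplification A = 1/(1 − 0.1925) = 1.238.
ΔT = 2.14 × 1.238 = 2.65 K.

2.65 K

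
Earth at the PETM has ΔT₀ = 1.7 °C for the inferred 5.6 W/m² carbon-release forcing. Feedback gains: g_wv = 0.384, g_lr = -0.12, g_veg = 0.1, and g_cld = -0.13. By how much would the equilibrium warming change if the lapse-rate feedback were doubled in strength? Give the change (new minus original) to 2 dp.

-0.30 °C

Original: g = 0.234, ΔT = 1.7/(1−0.234) = 2.2193 °C.
With doubled lapse-rate: g' = 0.114, ΔT' = 1.7/(1−0.114) = 1.9187 °C.
Change = 1.9187 − 2.2193 = -0.30 °C.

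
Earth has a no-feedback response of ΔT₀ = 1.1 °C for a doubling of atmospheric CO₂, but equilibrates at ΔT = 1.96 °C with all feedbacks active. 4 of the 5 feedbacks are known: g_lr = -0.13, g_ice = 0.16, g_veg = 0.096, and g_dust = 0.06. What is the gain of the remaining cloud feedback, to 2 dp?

Amplification A = ΔT/ΔT₀ = 1.96/1.1 = 1.782.
Total gain g = 1 − 1/A = 1 − 1/1.782 = 0.4388.
Known gains sum to -0.13 + 0.16 + 0.096 + 0.06 = 0.186.
g_cld = 0.4388 − 0.186 = 0.25.

0.25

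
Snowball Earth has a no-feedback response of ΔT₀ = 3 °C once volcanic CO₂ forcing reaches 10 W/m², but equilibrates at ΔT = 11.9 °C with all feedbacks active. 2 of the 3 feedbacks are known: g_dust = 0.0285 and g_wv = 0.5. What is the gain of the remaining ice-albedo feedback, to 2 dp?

Amplification A = ΔT/ΔT₀ = 11.9/3 = 3.967.
Total gain g = 1 − 1/A = 1 − 1/3.967 = 0.7479.
Known gains sum to 0.0285 + 0.5 = 0.5285.
g_ice = 0.7479 − 0.5285 = 0.22.

0.22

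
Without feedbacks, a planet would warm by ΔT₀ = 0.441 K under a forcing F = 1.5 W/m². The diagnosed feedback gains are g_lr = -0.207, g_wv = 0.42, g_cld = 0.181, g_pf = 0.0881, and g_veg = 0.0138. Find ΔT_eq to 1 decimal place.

Total gain g = -0.207 + 0.42 + 0.181 + 0.0881 + 0.0138 = 0.4959.
Amplification A = 1/(1 − 0.4959) = 1.984.
ΔT = 0.441 × 1.984 = 0.9 K.

0.9 K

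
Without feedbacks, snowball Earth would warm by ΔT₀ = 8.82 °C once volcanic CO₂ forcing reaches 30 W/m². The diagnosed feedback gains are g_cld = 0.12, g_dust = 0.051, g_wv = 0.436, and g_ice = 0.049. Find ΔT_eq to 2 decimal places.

Total gain g = 0.12 + 0.051 + 0.436 + 0.049 = 0.656.
Amplification A = 1/(1 − 0.656) = 2.907.
ΔT = 8.82 × 2.907 = 25.64 °C.

25.64 °C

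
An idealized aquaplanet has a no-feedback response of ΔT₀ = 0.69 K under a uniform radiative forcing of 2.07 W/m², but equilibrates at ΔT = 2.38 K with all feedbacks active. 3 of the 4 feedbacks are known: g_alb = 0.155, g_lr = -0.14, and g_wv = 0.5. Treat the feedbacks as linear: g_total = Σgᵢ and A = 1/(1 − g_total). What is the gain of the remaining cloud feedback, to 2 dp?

Amplification A = ΔT/ΔT₀ = 2.38/0.69 = 3.449.
Total gain g = 1 − 1/A = 1 − 1/3.449 = 0.7101.
Known gains sum to 0.155 − 0.14 + 0.5 = 0.515.
g_cld = 0.7101 − 0.515 = 0.20.

0.20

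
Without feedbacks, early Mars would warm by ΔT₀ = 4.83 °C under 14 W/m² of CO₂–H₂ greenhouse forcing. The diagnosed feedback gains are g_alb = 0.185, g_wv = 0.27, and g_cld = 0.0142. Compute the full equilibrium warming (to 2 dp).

Total gain g = 0.185 + 0.27 + 0.0142 = 0.4692.
Amplification A = 1/(1 − 0.4692) = 1.884.
ΔT = 4.83 × 1.884 = 9.10 °C.

9.10 °C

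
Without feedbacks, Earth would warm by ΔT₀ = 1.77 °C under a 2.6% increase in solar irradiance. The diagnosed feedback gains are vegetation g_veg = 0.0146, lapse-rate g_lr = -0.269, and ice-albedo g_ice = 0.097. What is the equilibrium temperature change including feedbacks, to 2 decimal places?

Total gain g = 0.0146 − 0.269 + 0.097 = -0.1574.
Amplification A = 1/(1 + 0.1574) = 0.864.
ΔT = 1.77 × 0.864 = 1.53 °C.

1.53 °C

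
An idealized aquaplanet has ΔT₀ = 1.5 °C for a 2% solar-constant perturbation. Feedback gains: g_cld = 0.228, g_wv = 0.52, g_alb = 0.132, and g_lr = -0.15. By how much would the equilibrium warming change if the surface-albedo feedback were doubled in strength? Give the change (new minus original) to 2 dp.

5.31 °C

Original: g = 0.73, ΔT = 1.5/(1−0.73) = 5.5556 °C.
With doubled surface-albedo: g' = 0.862, ΔT' = 1.5/(1−0.862) = 10.8696 °C.
Change = 10.8696 − 5.5556 = 5.31 °C.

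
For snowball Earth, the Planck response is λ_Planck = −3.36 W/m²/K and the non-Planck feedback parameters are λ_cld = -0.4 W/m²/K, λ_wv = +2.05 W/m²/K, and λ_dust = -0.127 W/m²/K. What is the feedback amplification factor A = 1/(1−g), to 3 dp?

Convert to gains: g_cld = -0.4/3.36 = -0.119; g_wv = 2.05/3.36 = 0.6101; g_dust = -0.127/3.36 = -0.0378.
Total gain g = 0.4533.
A = 1/(1 − 0.4533) = 1.829.

1.829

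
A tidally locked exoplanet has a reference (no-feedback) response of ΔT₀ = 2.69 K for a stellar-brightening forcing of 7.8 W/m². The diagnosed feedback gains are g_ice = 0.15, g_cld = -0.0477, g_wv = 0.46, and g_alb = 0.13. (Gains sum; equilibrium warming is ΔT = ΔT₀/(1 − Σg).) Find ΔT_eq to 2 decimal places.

8.74 K

Total gain g = 0.15 − 0.0477 + 0.46 + 0.13 = 0.6923.
Amplification A = 1/(1 − 0.6923) = 3.25.
ΔT = 2.69 × 3.25 = 8.74 K.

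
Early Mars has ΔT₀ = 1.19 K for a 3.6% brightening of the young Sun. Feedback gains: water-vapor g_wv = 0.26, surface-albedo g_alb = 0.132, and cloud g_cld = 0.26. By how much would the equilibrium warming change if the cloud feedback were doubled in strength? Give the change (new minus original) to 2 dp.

Original: g = 0.652, ΔT = 1.19/(1−0.652) = 3.4195 K.
With doubled cloud: g' = 0.912, ΔT' = 1.19/(1−0.912) = 13.5227 K.
Change = 13.5227 − 3.4195 = 10.10 K.

10.10 K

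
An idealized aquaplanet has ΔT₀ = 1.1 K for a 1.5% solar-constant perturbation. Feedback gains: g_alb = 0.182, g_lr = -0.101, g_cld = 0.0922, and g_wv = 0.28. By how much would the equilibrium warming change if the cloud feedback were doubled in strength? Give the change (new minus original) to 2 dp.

Original: g = 0.4532, ΔT = 1.1/(1−0.4532) = 2.0117 K.
With doubled cloud: g' = 0.5454, ΔT' = 1.1/(1−0.5454) = 2.4197 K.
Change = 2.4197 − 2.0117 = 0.41 K.

0.41 K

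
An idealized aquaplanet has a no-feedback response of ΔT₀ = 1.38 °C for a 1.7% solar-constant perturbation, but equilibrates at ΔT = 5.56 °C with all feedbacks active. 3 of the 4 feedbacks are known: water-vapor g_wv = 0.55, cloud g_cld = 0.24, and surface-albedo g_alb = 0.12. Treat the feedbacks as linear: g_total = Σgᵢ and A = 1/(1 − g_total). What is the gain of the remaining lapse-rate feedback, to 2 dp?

Amplification A = ΔT/ΔT₀ = 5.56/1.38 = 4.029.
Total gain g = 1 − 1/A = 1 − 1/4.029 = 0.7518.
Known gains sum to 0.55 + 0.24 + 0.12 = 0.91.
g_lr = 0.7518 − 0.91 = -0.16.

-0.16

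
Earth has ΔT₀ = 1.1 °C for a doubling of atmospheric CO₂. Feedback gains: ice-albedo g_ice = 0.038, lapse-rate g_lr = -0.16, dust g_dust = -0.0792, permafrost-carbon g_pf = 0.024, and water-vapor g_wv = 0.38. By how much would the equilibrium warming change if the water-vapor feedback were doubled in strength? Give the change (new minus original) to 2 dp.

Original: g = 0.2028, ΔT = 1.1/(1−0.2028) = 1.3798 °C.
With doubled water-vapor: g' = 0.5828, ΔT' = 1.1/(1−0.5828) = 2.6366 °C.
Change = 2.6366 − 1.3798 = 1.26 °C.

1.26 °C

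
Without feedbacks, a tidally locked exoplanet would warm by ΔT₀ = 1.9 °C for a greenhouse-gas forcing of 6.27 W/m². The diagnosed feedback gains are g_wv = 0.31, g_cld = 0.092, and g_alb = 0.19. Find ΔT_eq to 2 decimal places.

4.66 °C

Total gain g = 0.31 + 0.092 + 0.19 = 0.592.
Amplification A = 1/(1 − 0.592) = 2.451.
ΔT = 1.9 × 2.451 = 4.66 °C.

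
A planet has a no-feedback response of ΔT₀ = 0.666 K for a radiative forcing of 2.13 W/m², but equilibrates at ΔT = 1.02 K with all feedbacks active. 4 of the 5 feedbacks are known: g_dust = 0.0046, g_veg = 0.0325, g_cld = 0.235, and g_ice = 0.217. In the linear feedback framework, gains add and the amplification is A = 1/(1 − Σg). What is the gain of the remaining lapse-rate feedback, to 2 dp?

-0.14

Amplification A = ΔT/ΔT₀ = 1.02/0.666 = 1.532.
Total gain g = 1 − 1/A = 1 − 1/1.532 = 0.3473.
Known gains sum to 0.0046 + 0.0325 + 0.235 + 0.217 = 0.4891.
g_lr = 0.3473 − 0.4891 = -0.14.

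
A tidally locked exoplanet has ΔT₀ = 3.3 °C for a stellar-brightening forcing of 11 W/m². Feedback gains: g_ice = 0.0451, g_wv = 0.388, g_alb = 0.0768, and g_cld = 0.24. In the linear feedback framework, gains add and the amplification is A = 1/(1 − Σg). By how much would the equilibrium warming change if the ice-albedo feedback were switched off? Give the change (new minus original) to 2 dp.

-2.02 °C

Original: g = 0.7499, ΔT = 3.3/(1−0.7499) = 13.1947 °C.
Without ice-albedo: g' = 0.7048, ΔT' = 3.3/(1−0.7048) = 11.1789 °C.
Change = 11.1789 − 13.1947 = -2.02 °C.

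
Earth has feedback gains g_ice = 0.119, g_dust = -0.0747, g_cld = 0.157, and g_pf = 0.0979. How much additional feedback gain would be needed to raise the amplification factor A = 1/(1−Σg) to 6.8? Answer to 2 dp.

Current total gain = 0.2992.
Target gain for A = 6.8: g* = 1 − 1/6.8 = 0.8529.
Additional gain needed = 0.8529 − 0.2992 = 0.55.

0.55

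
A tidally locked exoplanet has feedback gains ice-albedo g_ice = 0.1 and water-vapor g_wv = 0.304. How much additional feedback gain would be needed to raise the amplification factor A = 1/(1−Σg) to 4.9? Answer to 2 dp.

Current total gain = 0.404.
Target gain for A = 4.9: g* = 1 − 1/4.9 = 0.7959.
Additional gain needed = 0.7959 − 0.404 = 0.39.

0.39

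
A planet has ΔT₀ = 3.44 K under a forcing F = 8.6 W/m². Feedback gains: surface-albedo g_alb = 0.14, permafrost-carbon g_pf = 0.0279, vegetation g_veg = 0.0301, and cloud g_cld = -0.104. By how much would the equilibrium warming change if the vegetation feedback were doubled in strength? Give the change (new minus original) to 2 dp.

Original: g = 0.094, ΔT = 3.44/(1−0.094) = 3.7969 K.
With doubled vegetation: g' = 0.1241, ΔT' = 3.44/(1−0.1241) = 3.9274 K.
Change = 3.9274 − 3.7969 = 0.13 K.

0.13 K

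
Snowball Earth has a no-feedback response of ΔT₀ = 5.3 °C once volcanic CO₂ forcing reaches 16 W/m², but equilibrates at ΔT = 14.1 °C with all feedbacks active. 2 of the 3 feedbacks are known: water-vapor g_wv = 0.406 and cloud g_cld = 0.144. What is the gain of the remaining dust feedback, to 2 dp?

Amplification A = ΔT/ΔT₀ = 14.1/5.3 = 2.66.
Total gain g = 1 − 1/A = 1 − 1/2.66 = 0.6241.
Known gains sum to 0.406 + 0.144 = 0.55.
g_dust = 0.6241 − 0.55 = 0.07.

0.07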